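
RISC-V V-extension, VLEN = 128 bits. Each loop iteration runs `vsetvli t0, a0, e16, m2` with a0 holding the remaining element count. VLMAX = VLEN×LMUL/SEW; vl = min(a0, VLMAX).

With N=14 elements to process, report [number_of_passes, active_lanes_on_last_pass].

VLMAX = VLEN×LMUL/SEW = 128×2/16 = 16
14 elements at 16/iter → 1 passes, remainder 14 on the last

[iterations, last_vl] = [1, 14]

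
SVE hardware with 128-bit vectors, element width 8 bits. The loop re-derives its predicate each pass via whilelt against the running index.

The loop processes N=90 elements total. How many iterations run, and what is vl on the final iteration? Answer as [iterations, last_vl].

128-bit reg / 8-bit elem → 16 lanes
N=90: ⌈90/16⌉ = 6 iters; last vl = 90 − 5×16 = 10

[iterations, last_vl] = [6, 10]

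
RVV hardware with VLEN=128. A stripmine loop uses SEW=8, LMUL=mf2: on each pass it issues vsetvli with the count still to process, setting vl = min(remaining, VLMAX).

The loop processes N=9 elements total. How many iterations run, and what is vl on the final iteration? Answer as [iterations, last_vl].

[iterations, last_vl] = [2, 1]

VLMAX = VLEN×LMUL/SEW = 128×1/2/8 = 8
9 elements at 8/iter → 2 passes, remainder 1 on the last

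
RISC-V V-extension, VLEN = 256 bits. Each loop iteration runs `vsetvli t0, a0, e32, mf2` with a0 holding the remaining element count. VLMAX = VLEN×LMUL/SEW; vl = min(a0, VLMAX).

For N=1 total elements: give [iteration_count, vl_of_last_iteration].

[iterations, last_vl] = [1, 1]

VLMAX = (256 × 1/2) / 32 = 4 lanes
iterations = ceil(1/4) = 1; final-pass vl = 1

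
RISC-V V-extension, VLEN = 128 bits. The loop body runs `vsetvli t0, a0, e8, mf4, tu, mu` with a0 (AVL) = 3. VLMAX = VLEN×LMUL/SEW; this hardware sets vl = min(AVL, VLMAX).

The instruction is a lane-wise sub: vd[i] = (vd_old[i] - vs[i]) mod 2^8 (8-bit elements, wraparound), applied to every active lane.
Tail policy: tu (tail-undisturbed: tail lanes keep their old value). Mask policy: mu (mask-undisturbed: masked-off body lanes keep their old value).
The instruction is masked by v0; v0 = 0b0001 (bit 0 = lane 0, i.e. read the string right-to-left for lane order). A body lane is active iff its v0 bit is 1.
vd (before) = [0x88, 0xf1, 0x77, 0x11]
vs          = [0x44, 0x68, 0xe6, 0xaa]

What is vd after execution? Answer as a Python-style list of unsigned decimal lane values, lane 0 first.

vd = [68, 241, 119, 17]

VLMAX = (128 × 1/4) / 8 = 4 lanes
vl = min(AVL, VLMAX) = min(3, 4) = 3
  i=0: sub(0x88,0x44) → 68
  i=1: mask-off/keep → 241
  i=2: mask-off/keep → 119
  i=3: tail/keep → 17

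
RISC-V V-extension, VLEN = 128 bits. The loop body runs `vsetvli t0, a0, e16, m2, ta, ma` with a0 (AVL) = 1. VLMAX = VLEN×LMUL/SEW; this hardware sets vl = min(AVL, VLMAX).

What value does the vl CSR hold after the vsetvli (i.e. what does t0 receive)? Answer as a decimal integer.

VLMAX = VLEN×LMUL/SEW = 128×2/16 = 16
vl = min(AVL, VLMAX) = min(1, 16) = 1

vl = 1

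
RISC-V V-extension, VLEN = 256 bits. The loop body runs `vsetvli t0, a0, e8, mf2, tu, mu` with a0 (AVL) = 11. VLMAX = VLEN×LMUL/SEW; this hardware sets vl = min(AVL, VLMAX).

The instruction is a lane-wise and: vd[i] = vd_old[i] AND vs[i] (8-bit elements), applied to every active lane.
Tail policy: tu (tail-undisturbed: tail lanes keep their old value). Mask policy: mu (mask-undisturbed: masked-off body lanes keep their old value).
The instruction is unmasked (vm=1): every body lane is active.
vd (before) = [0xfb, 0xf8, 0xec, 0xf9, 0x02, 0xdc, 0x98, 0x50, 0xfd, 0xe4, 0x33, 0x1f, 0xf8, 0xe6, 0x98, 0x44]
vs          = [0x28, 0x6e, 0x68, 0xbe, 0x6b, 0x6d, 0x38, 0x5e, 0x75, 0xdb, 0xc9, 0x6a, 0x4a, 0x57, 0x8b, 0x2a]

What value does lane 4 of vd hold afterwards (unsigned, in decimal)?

vd[4] = 2

VLMAX = (256 × 1/2) / 8 = 16 lanes
vl ← min(11, 16) = 11
[0] and(0xfb,0x28) = 0x28
[1] and(0xf8,0x6e) = 0x68
[2] and(0xec,0x68) = 0x68
[3] and(0xf9,0xbe) = 0xb8
[4] and(0x02,0x6b) = 0x02
[5] and(0xdc,0x6d) = 0x4c
[6] and(0x98,0x38) = 0x18
[7] and(0x50,0x5e) = 0x50
[8] and(0xfd,0x75) = 0x75
[9] and(0xe4,0xdb) = 0xc0
[10] and(0x33,0xc9) = 0x01
[11] tail/keep = 0x1f
[12] tail/keep = 0xf8
[13] tail/keep = 0xe6
[14] tail/keep = 0x98
[15] tail/keep = 0x44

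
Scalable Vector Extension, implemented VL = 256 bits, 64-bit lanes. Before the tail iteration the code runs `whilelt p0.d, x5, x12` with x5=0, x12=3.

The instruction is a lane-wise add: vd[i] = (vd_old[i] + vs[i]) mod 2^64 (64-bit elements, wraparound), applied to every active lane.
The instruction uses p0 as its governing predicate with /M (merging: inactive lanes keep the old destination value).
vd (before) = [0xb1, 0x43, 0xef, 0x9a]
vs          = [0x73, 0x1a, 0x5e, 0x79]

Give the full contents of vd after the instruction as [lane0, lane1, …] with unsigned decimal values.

vd = [292, 93, 333, 154]

256-bit reg / 64-bit elem → 4 lanes
p0[j] = (0+j < 3); true for j=0..2 → 3 lanes set
lane  0: add(0xb1,0x73) ⇒ 0x124
lane  1: add(0x43,0x1a) ⇒ 0x5d
lane  2: add(0xef,0x5e) ⇒ 0x14d
lane  3: tail/keep ⇒ 0x9a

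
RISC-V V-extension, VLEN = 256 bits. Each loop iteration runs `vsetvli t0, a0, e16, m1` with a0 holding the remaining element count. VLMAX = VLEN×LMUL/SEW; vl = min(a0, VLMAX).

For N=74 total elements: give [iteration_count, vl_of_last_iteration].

lanes per group: 256·1/16 = 16
iterations = ceil(74/16) = 5; final-pass vl = 10

[iterations, last_vl] = [5, 10]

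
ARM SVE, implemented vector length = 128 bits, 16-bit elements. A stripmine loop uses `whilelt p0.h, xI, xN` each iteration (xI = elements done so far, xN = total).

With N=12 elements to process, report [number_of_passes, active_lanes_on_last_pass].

lane count: 128 div 16 = 8
N=12: ⌈12/8⌉ = 2 iters; last vl = 12 − 1×8 = 4

[iterations, last_vl] = [2, 4]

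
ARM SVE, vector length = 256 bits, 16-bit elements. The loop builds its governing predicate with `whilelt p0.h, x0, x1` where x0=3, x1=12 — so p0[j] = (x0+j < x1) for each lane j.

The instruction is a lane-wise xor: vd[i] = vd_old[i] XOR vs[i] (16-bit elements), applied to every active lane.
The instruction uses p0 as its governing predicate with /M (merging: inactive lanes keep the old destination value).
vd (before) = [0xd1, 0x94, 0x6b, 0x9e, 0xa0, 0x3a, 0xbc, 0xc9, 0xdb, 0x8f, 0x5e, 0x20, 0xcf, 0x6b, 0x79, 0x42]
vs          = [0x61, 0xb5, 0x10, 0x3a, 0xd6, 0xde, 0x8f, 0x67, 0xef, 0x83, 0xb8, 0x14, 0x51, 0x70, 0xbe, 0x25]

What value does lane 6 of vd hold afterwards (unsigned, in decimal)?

256-bit reg / 16-bit elem → 16 lanes
whilelt: lane j active iff 3+j < 12 → j < 9 → 9 active
lane  0: xor(0xd1,0x61) ⇒ 0xb0
lane  1: xor(0x94,0xb5) ⇒ 0x21
lane  2: xor(0x6b,0x10) ⇒ 0x7b
lane  3: xor(0x9e,0x3a) ⇒ 0xa4
lane  4: xor(0xa0,0xd6) ⇒ 0x76
lane  5: xor(0x3a,0xde) ⇒ 0xe4
lane  6: xor(0xbc,0x8f) ⇒ 0x33
lane  7: xor(0xc9,0x67) ⇒ 0xae
lane  8: xor(0xdb,0xef) ⇒ 0x34
lane  9: tail/keep ⇒ 0x8f
lane 10: tail/keep ⇒ 0x5e
lane 11: tail/keep ⇒ 0x20
lane 12: tail/keep ⇒ 0xcf
lane 13: tail/keep ⇒ 0x6b
lane 14: tail/keep ⇒ 0x79
lane 15: tail/keep ⇒ 0x42

vd[6] = 51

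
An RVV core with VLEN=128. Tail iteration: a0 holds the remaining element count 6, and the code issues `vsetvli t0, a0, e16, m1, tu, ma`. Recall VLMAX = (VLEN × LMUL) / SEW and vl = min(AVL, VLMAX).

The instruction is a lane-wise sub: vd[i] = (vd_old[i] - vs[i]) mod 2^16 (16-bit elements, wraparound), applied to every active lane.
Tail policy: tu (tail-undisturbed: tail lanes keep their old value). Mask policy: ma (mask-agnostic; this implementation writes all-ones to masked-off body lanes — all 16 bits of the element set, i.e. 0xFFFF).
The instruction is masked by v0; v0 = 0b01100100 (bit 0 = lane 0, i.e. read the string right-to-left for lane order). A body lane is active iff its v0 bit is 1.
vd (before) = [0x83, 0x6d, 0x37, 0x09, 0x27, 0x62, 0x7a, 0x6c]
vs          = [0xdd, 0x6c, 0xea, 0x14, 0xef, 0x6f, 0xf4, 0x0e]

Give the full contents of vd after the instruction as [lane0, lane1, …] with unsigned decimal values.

vd = [65535, 65535, 65357, 65535, 65535, 65523, 122, 108]

VLMAX = (128 × 1) / 16 = 8 lanes
vl ← min(6, 8) = 6
lane  0: mask-off/ones ⇒ 0xffff
lane  1: mask-off/ones ⇒ 0xffff
lane  2: sub(0x37,0xea) ⇒ 0xff4d
lane  3: mask-off/ones ⇒ 0xffff
lane  4: mask-off/ones ⇒ 0xffff
lane  5: sub(0x62,0x6f) ⇒ 0xfff3
lane  6: tail/keep ⇒ 0x7a
lane  7: tail/keep ⇒ 0x6c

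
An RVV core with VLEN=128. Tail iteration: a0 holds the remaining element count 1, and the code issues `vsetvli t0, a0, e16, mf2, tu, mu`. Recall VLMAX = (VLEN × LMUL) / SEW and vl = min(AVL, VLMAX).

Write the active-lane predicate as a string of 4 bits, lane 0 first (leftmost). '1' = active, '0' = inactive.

predicate = 1000

VLMAX = (128 × 1/2) / 16 = 4 lanes
vl = min(AVL, VLMAX) = min(1, 4) = 1
bits (lane 0 leftmost): 1000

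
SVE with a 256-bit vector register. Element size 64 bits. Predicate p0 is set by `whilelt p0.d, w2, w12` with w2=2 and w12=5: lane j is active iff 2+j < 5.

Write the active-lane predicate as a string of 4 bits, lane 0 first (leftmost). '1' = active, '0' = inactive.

predicate = 1110

lane count: 256 div 64 = 4
whilelt: lane j active iff 2+j < 5 → j < 3 → 3 active
bits (lane 0 leftmost): 1110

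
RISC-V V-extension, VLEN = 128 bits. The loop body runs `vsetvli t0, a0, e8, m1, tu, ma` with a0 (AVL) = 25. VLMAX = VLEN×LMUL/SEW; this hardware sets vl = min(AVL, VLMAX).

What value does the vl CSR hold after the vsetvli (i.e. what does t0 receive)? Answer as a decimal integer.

vl = 16

VLMAX = VLEN×LMUL/SEW = 128×1/8 = 16
vl = min(AVL, VLMAX) = min(25, 16) = 16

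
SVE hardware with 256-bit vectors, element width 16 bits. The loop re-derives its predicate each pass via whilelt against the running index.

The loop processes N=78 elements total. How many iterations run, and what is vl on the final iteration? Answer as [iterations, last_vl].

[iterations, last_vl] = [5, 14]

register lanes = 256/16 = 16
78 elements at 16/iter → 5 passes, remainder 14 on the last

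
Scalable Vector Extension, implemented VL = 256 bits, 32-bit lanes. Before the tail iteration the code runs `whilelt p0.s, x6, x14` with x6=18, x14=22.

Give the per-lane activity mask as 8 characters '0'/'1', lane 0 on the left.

lane count: 256 div 32 = 8
active while 18+j < 22, i.e. j ∈ [0,4) capped at 8 ⇒ 4
bits (lane 0 leftmost): 11110000

predicate = 11110000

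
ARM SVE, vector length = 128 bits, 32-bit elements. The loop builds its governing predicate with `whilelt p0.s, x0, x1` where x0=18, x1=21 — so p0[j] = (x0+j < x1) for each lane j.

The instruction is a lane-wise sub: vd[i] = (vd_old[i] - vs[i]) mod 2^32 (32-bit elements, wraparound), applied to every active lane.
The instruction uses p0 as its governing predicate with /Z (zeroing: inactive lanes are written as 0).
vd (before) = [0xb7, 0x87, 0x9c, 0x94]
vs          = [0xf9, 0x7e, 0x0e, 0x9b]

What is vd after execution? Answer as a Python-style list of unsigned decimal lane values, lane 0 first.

128-bit reg / 32-bit elem → 4 lanes
p0[j] = (18+j < 21); true for j=0..2 → 3 lanes set
vd[0] sub(0xb7,0xf9) -> 0xffffffbe
vd[1] sub(0x87,0x7e) -> 0x09
vd[2] sub(0x9c,0x0e) -> 0x8e
vd[3] tail/zero -> 0x00

vd = [4294967230, 9, 142, 0]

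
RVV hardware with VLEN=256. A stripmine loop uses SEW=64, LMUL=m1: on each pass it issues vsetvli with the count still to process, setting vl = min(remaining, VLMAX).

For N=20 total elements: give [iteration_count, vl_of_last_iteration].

lanes per group: 256·1/64 = 4
iterations = ceil(20/4) = 5; final-pass vl = 4

[iterations, last_vl] = [5, 4]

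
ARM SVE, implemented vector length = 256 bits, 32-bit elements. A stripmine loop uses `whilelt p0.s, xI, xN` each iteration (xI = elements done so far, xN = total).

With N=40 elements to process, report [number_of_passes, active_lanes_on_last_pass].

register lanes = 256/32 = 8
40 elements at 8/iter → 5 passes, remainder 8 on the last

[iterations, last_vl] = [5, 8]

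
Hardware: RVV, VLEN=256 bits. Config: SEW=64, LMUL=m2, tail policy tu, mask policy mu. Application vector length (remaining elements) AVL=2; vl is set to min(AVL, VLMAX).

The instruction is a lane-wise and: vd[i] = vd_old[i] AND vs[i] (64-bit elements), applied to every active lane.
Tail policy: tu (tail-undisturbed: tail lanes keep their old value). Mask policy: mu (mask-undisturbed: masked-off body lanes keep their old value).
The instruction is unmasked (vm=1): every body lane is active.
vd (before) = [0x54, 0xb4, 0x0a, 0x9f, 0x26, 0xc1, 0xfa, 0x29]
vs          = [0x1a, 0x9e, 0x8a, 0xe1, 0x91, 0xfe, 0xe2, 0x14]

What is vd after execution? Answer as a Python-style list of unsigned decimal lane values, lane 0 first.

vd = [16, 148, 10, 159, 38, 193, 250, 41]

VLMAX = VLEN×LMUL/SEW = 256×2/64 = 8
vl = min(AVL, VLMAX) = min(2, 8) = 2
[0] and(0x54,0x1a) = 0x10
[1] and(0xb4,0x9e) = 0x94
[2] tail/keep = 0x0a
[3] tail/keep = 0x9f
[4] tail/keep = 0x26
[5] tail/keep = 0xc1
[6] tail/keep = 0xfa
[7] tail/keep = 0x29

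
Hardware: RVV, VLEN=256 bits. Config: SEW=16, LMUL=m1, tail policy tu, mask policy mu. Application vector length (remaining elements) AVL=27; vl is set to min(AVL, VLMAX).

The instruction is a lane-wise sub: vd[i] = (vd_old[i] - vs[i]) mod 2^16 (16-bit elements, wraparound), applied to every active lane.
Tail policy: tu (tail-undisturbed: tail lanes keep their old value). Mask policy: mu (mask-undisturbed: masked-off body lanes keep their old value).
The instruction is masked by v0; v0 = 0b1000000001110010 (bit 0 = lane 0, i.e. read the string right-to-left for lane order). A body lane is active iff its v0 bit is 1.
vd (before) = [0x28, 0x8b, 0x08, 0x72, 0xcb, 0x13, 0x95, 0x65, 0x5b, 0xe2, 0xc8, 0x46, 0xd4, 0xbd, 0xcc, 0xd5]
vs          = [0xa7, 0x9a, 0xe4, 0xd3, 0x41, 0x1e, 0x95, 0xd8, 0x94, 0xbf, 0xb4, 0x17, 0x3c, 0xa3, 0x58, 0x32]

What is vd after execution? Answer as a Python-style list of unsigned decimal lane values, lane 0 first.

lanes per group: 256·1/16 = 16
AVL=27 > VLMAX=16, so vl = 16
vd[0] mask-off/keep -> 0x28
vd[1] sub(0x8b,0x9a) -> 0xfff1
vd[2] mask-off/keep -> 0x08
vd[3] mask-off/keep -> 0x72
vd[4] sub(0xcb,0x41) -> 0x8a
vd[5] sub(0x13,0x1e) -> 0xfff5
vd[6] sub(0x95,0x95) -> 0x00
vd[7] mask-off/keep -> 0x65
vd[8] mask-off/keep -> 0x5b
vd[9] mask-off/keep -> 0xe2
vd[10] mask-off/keep -> 0xc8
vd[11] mask-off/keep -> 0x46
vd[12] mask-off/keep -> 0xd4
vd[13] mask-off/keep -> 0xbd
vd[14] mask-off/keep -> 0xcc
vd[15] sub(0xd5,0x32) -> 0xa3

vd = [40, 65521, 8, 114, 138, 65525, 0, 101, 91, 226, 200, 70, 212, 189, 204, 163]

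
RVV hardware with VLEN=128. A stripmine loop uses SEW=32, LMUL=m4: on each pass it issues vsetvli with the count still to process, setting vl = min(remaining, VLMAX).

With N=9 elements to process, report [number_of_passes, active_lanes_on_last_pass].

lanes per group: 128·4/32 = 16
iterations = ceil(9/16) = 1; final-pass vl = 9

[iterations, last_vl] = [1, 9]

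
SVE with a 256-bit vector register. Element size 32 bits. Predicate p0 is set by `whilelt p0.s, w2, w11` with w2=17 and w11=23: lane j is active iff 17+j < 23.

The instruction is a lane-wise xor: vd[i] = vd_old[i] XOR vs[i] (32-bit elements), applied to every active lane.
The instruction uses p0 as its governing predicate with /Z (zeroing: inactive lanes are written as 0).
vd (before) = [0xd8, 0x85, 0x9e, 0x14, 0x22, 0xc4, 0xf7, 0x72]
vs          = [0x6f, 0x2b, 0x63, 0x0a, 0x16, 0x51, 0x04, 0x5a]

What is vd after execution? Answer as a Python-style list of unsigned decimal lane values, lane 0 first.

vd = [183, 174, 253, 30, 52, 149, 0, 0]

256-bit reg / 32-bit elem → 8 lanes
active while 17+j < 23, i.e. j ∈ [0,6) capped at 8 ⇒ 6
vd[0] xor(0xd8,0x6f) -> 0xb7
vd[1] xor(0x85,0x2b) -> 0xae
vd[2] xor(0x9e,0x63) -> 0xfd
vd[3] xor(0x14,0x0a) -> 0x1e
vd[4] xor(0x22,0x16) -> 0x34
vd[5] xor(0xc4,0x51) -> 0x95
vd[6] tail/zero -> 0x00
vd[7] tail/zero -> 0x00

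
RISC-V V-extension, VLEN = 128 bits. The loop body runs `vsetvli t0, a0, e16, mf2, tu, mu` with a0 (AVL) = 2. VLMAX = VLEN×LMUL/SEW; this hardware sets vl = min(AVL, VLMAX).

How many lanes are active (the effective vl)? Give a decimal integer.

lanes per group: 128·1/2/16 = 4
vl ← min(2, 4) = 2

vl = 2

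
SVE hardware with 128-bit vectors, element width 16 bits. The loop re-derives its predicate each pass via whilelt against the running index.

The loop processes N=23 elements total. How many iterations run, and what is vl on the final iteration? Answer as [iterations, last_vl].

[iterations, last_vl] = [3, 7]

128-bit reg / 16-bit elem → 8 lanes
23 elements at 8/iter → 3 passes, remainder 7 on the last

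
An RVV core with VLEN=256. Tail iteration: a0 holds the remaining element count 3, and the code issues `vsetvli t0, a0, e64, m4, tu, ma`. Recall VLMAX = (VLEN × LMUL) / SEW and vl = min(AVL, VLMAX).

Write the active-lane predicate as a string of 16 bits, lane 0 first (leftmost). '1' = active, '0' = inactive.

VLMAX = (256 × 4) / 64 = 16 lanes
AVL=3 ≤ VLMAX=16, so vl = 3
bits (lane 0 leftmost): 1110000000000000

predicate = 1110000000000000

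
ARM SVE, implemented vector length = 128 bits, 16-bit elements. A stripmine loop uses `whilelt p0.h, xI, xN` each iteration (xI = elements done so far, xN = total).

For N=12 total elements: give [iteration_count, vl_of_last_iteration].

[iterations, last_vl] = [2, 4]

register lanes = 128/16 = 8
12 elements at 8/iter → 2 passes, remainder 4 on the last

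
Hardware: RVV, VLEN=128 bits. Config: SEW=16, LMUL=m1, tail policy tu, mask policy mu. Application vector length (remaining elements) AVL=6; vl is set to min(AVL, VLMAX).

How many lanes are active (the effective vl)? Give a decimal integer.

vl = 6

lanes per group: 128·1/16 = 8
vl ← min(6, 8) = 6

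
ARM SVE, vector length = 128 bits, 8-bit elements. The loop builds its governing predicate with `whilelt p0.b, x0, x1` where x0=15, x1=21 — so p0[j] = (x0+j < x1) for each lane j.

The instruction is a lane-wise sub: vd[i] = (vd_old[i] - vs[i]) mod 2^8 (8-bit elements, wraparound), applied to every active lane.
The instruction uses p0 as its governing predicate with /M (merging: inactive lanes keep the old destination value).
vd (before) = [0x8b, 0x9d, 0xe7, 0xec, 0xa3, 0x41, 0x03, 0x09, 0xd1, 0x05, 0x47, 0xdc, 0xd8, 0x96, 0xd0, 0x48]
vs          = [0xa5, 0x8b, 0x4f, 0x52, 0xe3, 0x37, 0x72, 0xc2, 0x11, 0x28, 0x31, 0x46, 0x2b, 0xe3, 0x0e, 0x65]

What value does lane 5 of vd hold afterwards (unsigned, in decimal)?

lane count: 128 div 8 = 16
active while 15+j < 21, i.e. j ∈ [0,6) capped at 16 ⇒ 6
  i=0: sub(0x8b,0xa5) → 230
  i=1: sub(0x9d,0x8b) → 18
  i=2: sub(0xe7,0x4f) → 152
  i=3: sub(0xec,0x52) → 154
  i=4: sub(0xa3,0xe3) → 192
  i=5: sub(0x41,0x37) → 10
  i=6: tail/keep → 3
  i=7: tail/keep → 9
  i=8: tail/keep → 209
  i=9: tail/keep → 5
  i=10: tail/keep → 71
  i=11: tail/keep → 220
  i=12: tail/keep → 216
  i=13: tail/keep → 150
  i=14: tail/keep → 208
  i=15: tail/keep → 72

vd[5] = 10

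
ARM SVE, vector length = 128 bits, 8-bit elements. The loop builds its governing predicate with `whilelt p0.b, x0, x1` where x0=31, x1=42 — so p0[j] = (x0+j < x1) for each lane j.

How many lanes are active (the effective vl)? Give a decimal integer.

lane count: 128 div 8 = 16
p0[j] = (31+j < 42); true for j=0..10 → 11 lanes set

vl = 11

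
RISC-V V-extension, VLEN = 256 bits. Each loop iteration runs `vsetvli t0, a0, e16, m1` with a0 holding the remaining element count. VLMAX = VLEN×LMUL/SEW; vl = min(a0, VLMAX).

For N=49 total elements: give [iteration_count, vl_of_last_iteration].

VLMAX = (256 × 1) / 16 = 16 lanes
iterations = ceil(49/16) = 4; final-pass vl = 1

[iterations, last_vl] = [4, 1]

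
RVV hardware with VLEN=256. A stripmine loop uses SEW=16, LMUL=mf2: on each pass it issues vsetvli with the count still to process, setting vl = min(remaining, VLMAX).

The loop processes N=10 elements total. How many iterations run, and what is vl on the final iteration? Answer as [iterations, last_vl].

[iterations, last_vl] = [2, 2]

lanes per group: 256·1/2/16 = 8
iterations = ceil(10/8) = 2; final-pass vl = 2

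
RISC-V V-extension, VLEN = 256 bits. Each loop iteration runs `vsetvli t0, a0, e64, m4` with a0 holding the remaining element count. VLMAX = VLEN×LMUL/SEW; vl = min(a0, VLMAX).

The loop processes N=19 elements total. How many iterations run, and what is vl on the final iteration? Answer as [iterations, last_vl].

[iterations, last_vl] = [2, 3]

VLMAX = VLEN×LMUL/SEW = 256×4/64 = 16
N=19: ⌈19/16⌉ = 2 iters; last vl = 19 − 1×16 = 3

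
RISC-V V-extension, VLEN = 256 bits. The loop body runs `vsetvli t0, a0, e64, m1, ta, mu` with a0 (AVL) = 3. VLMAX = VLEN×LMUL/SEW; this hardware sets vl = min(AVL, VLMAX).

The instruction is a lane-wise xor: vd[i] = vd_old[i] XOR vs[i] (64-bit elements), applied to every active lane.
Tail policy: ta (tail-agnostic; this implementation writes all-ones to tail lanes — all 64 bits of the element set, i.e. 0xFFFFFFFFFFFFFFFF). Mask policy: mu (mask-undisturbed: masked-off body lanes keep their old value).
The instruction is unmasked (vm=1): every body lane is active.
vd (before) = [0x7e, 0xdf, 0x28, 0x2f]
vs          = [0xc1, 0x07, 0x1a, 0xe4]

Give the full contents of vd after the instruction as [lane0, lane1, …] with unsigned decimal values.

vd = [191, 216, 50, 18446744073709551615]

lanes per group: 256·1/64 = 4
vl ← min(3, 4) = 3
  i=0: xor(0x7e,0xc1) → 191
  i=1: xor(0xdf,0x07) → 216
  i=2: xor(0x28,0x1a) → 50
  i=3: tail/ones → 18446744073709551615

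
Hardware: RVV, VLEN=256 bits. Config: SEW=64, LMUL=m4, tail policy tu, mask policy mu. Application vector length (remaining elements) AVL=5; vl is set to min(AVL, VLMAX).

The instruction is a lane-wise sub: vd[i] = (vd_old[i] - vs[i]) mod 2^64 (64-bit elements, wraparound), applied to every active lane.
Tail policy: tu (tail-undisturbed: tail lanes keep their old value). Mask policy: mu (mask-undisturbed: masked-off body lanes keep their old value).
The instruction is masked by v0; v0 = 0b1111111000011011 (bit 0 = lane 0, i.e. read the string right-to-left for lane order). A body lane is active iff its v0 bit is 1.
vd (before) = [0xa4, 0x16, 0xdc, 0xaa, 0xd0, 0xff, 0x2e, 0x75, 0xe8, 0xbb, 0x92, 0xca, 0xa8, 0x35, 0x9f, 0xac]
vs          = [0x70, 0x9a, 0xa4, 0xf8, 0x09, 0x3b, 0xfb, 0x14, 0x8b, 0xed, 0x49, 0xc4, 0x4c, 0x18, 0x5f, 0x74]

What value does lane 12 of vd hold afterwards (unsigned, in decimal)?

vd[12] = 168

lanes per group: 256·4/64 = 16
vl = min(AVL, VLMAX) = min(5, 16) = 5
lane  0: sub(0xa4,0x70) ⇒ 0x34
lane  1: sub(0x16,0x9a) ⇒ 0xffffffffffffff7c
lane  2: mask-off/keep ⇒ 0xdc
lane  3: sub(0xaa,0xf8) ⇒ 0xffffffffffffffb2
lane  4: sub(0xd0,0x09) ⇒ 0xc7
lane  5: tail/keep ⇒ 0xff
lane  6: tail/keep ⇒ 0x2e
lane  7: tail/keep ⇒ 0x75
lane  8: tail/keep ⇒ 0xe8
lane  9: tail/keep ⇒ 0xbb
lane 10: tail/keep ⇒ 0x92
lane 11: tail/keep ⇒ 0xca
lane 12: tail/keep ⇒ 0xa8
lane 13: tail/keep ⇒ 0x35
lane 14: tail/keep ⇒ 0x9f
lane 15: tail/keep ⇒ 0xac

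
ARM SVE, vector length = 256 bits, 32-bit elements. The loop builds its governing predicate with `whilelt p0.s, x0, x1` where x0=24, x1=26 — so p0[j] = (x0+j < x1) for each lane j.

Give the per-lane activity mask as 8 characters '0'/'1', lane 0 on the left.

predicate = 11000000

register lanes = 256/32 = 8
p0[j] = (24+j < 26); true for j=0..1 → 2 lanes set
bits (lane 0 leftmost): 11000000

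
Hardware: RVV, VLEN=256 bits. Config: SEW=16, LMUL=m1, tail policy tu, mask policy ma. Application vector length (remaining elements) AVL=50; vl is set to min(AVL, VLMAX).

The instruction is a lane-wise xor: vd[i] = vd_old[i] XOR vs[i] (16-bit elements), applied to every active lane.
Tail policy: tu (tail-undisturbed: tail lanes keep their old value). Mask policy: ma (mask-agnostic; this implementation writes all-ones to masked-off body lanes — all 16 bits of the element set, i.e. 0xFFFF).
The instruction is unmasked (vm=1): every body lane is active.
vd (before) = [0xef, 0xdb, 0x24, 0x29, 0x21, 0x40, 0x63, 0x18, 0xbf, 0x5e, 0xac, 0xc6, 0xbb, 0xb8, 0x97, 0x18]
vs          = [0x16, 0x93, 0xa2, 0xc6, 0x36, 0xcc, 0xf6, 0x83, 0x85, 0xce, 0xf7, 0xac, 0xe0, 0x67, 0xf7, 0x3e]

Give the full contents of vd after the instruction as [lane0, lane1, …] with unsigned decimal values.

VLMAX = VLEN×LMUL/SEW = 256×1/16 = 16
AVL=50 > VLMAX=16, so vl = 16
  i=0: xor(0xef,0x16) → 249
  i=1: xor(0xdb,0x93) → 72
  i=2: xor(0x24,0xa2) → 134
  i=3: xor(0x29,0xc6) → 239
  i=4: xor(0x21,0x36) → 23
  i=5: xor(0x40,0xcc) → 140
  i=6: xor(0x63,0xf6) → 149
  i=7: xor(0x18,0x83) → 155
  i=8: xor(0xbf,0x85) → 58
  i=9: xor(0x5e,0xce) → 144
  i=10: xor(0xac,0xf7) → 91
  i=11: xor(0xc6,0xac) → 106
  i=12: xor(0xbb,0xe0) → 91
  i=13: xor(0xb8,0x67) → 223
  i=14: xor(0x97,0xf7) → 96
  i=15: xor(0x18,0x3e) → 38

vd = [249, 72, 134, 239, 23, 140, 149, 155, 58, 144, 91, 106, 91, 223, 96, 38]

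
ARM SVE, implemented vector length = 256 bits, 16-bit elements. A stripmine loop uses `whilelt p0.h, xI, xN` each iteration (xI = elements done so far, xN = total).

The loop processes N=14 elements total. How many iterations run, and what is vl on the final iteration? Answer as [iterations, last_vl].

[iterations, last_vl] = [1, 14]

register lanes = 256/16 = 16
14 elements at 16/iter → 1 passes, remainder 14 on the last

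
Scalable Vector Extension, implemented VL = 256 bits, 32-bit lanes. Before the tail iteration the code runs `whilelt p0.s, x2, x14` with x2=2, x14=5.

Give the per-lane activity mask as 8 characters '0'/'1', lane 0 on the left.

predicate = 11100000

register lanes = 256/32 = 8
p0[j] = (2+j < 5); true for j=0..2 → 3 lanes set
bits (lane 0 leftmost): 11100000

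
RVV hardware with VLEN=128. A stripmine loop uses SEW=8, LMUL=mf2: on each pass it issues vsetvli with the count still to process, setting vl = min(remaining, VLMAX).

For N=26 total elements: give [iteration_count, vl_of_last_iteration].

VLMAX = VLEN×LMUL/SEW = 128×1/2/8 = 8
26 elements at 8/iter → 4 passes, remainder 2 on the last

[iterations, last_vl] = [4, 2]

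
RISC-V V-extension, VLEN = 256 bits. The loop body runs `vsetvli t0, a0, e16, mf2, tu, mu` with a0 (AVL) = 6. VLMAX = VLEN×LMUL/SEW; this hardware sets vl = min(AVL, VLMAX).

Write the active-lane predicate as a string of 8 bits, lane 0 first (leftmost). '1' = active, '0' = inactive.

VLMAX = VLEN×LMUL/SEW = 256×1/2/16 = 8
vl = min(AVL, VLMAX) = min(6, 8) = 6
bits (lane 0 leftmost): 11111100

predicate = 11111100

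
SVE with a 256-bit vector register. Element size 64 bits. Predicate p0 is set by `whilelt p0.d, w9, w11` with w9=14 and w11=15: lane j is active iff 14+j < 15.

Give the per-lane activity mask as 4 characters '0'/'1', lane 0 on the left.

predicate = 1000

lane count: 256 div 64 = 4
p0[j] = (14+j < 15); true for j=0..0 → 1 lanes set
bits (lane 0 leftmost): 1000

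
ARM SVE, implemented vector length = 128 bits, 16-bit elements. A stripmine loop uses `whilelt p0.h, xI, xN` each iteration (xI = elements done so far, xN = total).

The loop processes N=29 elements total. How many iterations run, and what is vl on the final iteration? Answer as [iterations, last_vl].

register lanes = 128/16 = 8
iterations = ceil(29/8) = 4; final-pass vl = 5

[iterations, last_vl] = [4, 5]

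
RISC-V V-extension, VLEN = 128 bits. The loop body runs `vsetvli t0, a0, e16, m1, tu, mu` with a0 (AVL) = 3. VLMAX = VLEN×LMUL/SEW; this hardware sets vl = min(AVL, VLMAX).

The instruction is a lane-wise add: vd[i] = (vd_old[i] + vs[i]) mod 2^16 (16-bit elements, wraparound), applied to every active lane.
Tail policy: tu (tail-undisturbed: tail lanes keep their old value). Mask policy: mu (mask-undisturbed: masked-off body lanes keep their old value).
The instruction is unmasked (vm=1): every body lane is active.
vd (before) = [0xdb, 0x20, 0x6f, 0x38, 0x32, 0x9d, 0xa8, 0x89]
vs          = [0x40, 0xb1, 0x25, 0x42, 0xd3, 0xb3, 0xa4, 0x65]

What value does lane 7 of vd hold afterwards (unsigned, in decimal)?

vd[7] = 137

VLMAX = VLEN×LMUL/SEW = 128×1/16 = 8
vl = min(AVL, VLMAX) = min(3, 8) = 3
[0] add(0xdb,0x40) = 0x11b
[1] add(0x20,0xb1) = 0xd1
[2] add(0x6f,0x25) = 0x94
[3] tail/keep = 0x38
[4] tail/keep = 0x32
[5] tail/keep = 0x9d
[6] tail/keep = 0xa8
[7] tail/keep = 0x89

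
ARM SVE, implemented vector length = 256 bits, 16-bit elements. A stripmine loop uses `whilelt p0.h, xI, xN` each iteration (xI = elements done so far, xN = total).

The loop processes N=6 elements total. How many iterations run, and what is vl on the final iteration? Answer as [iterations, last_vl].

[iterations, last_vl] = [1, 6]

lane count: 256 div 16 = 16
6 elements at 16/iter → 1 passes, remainder 6 on the last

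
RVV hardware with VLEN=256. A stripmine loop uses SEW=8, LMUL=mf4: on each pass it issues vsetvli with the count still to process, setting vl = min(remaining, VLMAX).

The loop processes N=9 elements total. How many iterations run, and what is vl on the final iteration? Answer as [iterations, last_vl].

lanes per group: 256·1/4/8 = 8
N=9: ⌈9/8⌉ = 2 iters; last vl = 9 − 1×8 = 1

[iterations, last_vl] = [2, 1]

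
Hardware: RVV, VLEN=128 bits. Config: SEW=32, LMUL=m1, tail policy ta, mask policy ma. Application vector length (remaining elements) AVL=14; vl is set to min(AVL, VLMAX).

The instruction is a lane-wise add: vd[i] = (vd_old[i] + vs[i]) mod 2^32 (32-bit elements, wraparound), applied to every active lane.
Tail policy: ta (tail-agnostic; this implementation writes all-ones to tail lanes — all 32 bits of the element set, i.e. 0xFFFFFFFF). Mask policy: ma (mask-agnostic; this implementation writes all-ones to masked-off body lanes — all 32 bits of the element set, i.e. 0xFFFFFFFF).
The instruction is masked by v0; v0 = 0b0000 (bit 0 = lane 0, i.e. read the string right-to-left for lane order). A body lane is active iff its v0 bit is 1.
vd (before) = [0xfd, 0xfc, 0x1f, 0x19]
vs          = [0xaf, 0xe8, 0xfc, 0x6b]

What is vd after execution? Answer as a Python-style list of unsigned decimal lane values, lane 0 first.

lanes per group: 128·1/32 = 4
vl = min(AVL, VLMAX) = min(14, 4) = 4
  i=0: mask-off/ones → 4294967295
  i=1: mask-off/ones → 4294967295
  i=2: mask-off/ones → 4294967295
  i=3: mask-off/ones → 4294967295

vd = [4294967295, 4294967295, 4294967295, 4294967295]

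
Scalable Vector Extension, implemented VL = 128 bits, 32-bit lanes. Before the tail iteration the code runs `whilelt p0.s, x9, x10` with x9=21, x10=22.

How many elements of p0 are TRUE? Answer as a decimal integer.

vl = 1

register lanes = 128/32 = 4
p0[j] = (21+j < 22); true for j=0..0 → 1 lanes set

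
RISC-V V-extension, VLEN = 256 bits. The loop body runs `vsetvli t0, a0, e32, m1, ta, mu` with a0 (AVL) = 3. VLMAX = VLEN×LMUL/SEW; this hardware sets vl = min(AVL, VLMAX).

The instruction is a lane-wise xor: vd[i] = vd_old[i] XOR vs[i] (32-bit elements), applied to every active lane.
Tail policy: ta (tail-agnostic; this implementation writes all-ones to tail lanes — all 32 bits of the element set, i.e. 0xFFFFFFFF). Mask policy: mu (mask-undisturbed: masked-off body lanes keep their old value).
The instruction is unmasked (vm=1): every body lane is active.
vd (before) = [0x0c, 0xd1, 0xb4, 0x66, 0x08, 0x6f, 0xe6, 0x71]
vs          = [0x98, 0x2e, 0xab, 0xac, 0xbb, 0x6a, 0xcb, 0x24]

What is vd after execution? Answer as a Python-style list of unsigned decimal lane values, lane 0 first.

vd = [148, 255, 31, 4294967295, 4294967295, 4294967295, 4294967295, 4294967295]

lanes per group: 256·1/32 = 8
vl = min(AVL, VLMAX) = min(3, 8) = 3
  i=0: xor(0x0c,0x98) → 148
  i=1: xor(0xd1,0x2e) → 255
  i=2: xor(0xb4,0xab) → 31
  i=3: tail/ones → 4294967295
  i=4: tail/ones → 4294967295
  i=5: tail/ones → 4294967295
  i=6: tail/ones → 4294967295
  i=7: tail/ones → 4294967295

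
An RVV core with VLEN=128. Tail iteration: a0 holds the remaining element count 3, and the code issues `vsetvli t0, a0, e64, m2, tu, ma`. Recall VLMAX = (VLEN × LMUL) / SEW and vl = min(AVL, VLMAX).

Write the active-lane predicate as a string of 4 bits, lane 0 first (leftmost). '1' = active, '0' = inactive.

predicate = 1110

lanes per group: 128·2/64 = 4
AVL=3 ≤ VLMAX=4, so vl = 3
bits (lane 0 leftmost): 1110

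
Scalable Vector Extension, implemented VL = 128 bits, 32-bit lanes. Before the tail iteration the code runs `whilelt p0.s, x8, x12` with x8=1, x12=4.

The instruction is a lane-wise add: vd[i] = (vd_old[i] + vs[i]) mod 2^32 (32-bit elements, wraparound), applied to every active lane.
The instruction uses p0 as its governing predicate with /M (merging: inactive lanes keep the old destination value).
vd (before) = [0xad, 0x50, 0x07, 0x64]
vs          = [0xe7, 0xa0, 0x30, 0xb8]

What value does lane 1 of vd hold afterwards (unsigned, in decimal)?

lane count: 128 div 32 = 4
p0[j] = (1+j < 4); true for j=0..2 → 3 lanes set
[0] add(0xad,0xe7) = 0x194
[1] add(0x50,0xa0) = 0xf0
[2] add(0x07,0x30) = 0x37
[3] tail/keep = 0x64

vd[1] = 240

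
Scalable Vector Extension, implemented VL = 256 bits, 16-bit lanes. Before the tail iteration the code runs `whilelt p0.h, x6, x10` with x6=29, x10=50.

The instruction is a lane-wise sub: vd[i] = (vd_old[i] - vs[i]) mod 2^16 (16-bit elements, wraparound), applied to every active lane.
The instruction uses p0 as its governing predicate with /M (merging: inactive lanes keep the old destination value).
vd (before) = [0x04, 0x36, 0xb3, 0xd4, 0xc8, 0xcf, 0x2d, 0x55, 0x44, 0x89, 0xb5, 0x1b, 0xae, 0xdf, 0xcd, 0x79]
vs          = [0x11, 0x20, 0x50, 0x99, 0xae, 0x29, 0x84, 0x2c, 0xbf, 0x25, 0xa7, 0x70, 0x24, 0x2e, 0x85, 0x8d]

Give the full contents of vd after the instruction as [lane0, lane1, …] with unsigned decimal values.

lane count: 256 div 16 = 16
active while 29+j < 50, i.e. j ∈ [0,21) capped at 16 ⇒ 16
  i=0: sub(0x04,0x11) → 65523
  i=1: sub(0x36,0x20) → 22
  i=2: sub(0xb3,0x50) → 99
  i=3: sub(0xd4,0x99) → 59
  i=4: sub(0xc8,0xae) → 26
  i=5: sub(0xcf,0x29) → 166
  i=6: sub(0x2d,0x84) → 65449
  i=7: sub(0x55,0x2c) → 41
  i=8: sub(0x44,0xbf) → 65413
  i=9: sub(0x89,0x25) → 100
  i=10: sub(0xb5,0xa7) → 14
  i=11: sub(0x1b,0x70) → 65451
  i=12: sub(0xae,0x24) → 138
  i=13: sub(0xdf,0x2e) → 177
  i=14: sub(0xcd,0x85) → 72
  i=15: sub(0x79,0x8d) → 65516

vd = [65523, 22, 99, 59, 26, 166, 65449, 41, 65413, 100, 14, 65451, 138, 177, 72, 65516]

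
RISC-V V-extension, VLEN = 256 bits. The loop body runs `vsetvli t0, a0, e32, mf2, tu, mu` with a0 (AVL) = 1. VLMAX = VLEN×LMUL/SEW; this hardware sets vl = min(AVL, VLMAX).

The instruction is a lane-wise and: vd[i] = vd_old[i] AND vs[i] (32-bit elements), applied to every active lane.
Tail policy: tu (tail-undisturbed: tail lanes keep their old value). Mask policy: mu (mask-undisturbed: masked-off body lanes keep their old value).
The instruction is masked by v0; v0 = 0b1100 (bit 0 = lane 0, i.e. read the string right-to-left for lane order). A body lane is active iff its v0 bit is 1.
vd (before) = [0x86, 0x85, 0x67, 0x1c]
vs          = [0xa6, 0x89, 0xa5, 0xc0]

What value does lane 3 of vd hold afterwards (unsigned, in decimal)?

VLMAX = VLEN×LMUL/SEW = 256×1/2/32 = 4
vl = min(AVL, VLMAX) = min(1, 4) = 1
  i=0: mask-off/keep → 134
  i=1: tail/keep → 133
  i=2: tail/keep → 103
  i=3: tail/keep → 28

vd[3] = 28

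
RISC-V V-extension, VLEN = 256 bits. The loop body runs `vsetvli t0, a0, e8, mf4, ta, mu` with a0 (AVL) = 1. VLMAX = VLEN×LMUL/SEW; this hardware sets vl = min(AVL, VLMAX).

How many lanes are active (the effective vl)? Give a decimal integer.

VLMAX = VLEN×LMUL/SEW = 256×1/4/8 = 8
AVL=1 ≤ VLMAX=8, so vl = 1

vl = 1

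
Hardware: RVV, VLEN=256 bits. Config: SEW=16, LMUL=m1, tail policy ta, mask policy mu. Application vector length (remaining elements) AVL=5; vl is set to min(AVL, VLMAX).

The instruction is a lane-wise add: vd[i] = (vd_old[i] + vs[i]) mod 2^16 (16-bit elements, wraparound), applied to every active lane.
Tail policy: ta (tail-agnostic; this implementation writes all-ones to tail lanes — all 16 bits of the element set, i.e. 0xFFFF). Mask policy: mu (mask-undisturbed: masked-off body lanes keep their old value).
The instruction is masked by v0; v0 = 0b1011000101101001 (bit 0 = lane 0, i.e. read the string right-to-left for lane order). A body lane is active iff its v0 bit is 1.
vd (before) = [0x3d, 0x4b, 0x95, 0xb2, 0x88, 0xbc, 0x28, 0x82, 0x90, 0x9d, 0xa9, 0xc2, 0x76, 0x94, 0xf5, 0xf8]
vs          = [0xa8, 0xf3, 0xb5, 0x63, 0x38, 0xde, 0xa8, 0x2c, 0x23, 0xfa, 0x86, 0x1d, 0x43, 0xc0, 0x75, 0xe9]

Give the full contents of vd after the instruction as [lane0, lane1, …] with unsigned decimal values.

vd = [229, 75, 149, 277, 136, 65535, 65535, 65535, 65535, 65535, 65535, 65535, 65535, 65535, 65535, 65535]

VLMAX = (256 × 1) / 16 = 16 lanes
AVL=5 ≤ VLMAX=16, so vl = 5
vd[0] add(0x3d,0xa8) -> 0xe5
vd[1] mask-off/keep -> 0x4b
vd[2] mask-off/keep -> 0x95
vd[3] add(0xb2,0x63) -> 0x115
vd[4] mask-off/keep -> 0x88
vd[5] tail/ones -> 0xffff
vd[6] tail/ones -> 0xffff
vd[7] tail/ones -> 0xffff
vd[8] tail/ones -> 0xffff
vd[9] tail/ones -> 0xffff
vd[10] tail/ones -> 0xffff
vd[11] tail/ones -> 0xffff
vd[12] tail/ones -> 0xffff
vd[13] tail/ones -> 0xffff
vd[14] tail/ones -> 0xffff
vd[15] tail/ones -> 0xffff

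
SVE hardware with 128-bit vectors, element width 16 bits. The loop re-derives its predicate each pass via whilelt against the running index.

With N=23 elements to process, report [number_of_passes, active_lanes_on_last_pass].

[iterations, last_vl] = [3, 7]

register lanes = 128/16 = 8
iterations = ceil(23/8) = 3; final-pass vl = 7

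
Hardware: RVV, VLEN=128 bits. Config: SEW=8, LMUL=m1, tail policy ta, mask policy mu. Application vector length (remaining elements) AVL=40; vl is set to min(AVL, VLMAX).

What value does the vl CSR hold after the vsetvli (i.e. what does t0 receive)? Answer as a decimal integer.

vl = 16

VLMAX = VLEN×LMUL/SEW = 128×1/8 = 16
vl ← min(40, 16) = 16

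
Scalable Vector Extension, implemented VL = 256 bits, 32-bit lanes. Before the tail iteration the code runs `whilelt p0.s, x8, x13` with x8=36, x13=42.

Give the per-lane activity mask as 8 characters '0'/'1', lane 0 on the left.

predicate = 11111100

256-bit reg / 32-bit elem → 8 lanes
p0[j] = (36+j < 42); true for j=0..5 → 6 lanes set
bits (lane 0 leftmost): 11111100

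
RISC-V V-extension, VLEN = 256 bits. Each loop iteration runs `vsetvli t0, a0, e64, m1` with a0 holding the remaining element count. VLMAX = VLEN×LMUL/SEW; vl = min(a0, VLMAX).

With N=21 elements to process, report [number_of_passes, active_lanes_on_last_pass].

[iterations, last_vl] = [6, 1]

lanes per group: 256·1/64 = 4
N=21: ⌈21/4⌉ = 6 iters; last vl = 21 − 5×4 = 1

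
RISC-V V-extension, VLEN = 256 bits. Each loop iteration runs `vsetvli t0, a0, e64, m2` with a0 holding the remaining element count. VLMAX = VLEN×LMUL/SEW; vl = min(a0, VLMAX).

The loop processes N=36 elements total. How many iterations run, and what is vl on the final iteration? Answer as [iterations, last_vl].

VLMAX = (256 × 2) / 64 = 8 lanes
iterations = ceil(36/8) = 5; final-pass vl = 4

[iterations, last_vl] = [5, 4]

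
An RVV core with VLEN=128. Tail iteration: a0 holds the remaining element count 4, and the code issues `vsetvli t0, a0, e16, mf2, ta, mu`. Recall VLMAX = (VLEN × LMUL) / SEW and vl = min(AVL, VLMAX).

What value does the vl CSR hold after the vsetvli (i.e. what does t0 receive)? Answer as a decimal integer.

vl = 4

VLMAX = VLEN×LMUL/SEW = 128×1/2/16 = 4
AVL=4 ≤ VLMAX=4, so vl = 4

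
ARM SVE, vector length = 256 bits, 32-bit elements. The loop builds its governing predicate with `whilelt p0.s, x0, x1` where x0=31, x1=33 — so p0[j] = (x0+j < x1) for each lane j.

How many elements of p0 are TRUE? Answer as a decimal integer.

vl = 2

256-bit reg / 32-bit elem → 8 lanes
p0[j] = (31+j < 33); true for j=0..1 → 2 lanes set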